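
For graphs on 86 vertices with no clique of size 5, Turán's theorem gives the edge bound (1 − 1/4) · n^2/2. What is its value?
Turán density bound = (3/4) · 86^2/2 = 5547/2 ≈ 2773.5

Turán's theorem: ex(n, K_{r+1}) is achieved by the complete r-partite Turán graph T(n, r) with parts as balanced as possible, and is at most (1 − 1/r) · n^2/2. For r = 4, n = 86: the density bound is (3/4) · 7396/2 = 5547/2 ≈ 2773.5. The integer-valued extremum is e(T(86, 4)) = 2773, which is strictly less than the density bound 5547/2 since 4 ∤ 86 (the parts of T(86, 4) cannot all be equal).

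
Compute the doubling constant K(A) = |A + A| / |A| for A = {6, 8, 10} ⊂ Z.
K = |A + A| / |A| = 5/3

Enumerate A + A = {a + b : a, b ∈ A}. With |A| = 3, there are |A|^2 = 9 ordered sum pairs; collecting distinct values, A + A = {12, 14, 16, 18, 20}, so |A + A| = 5. Thus K = 5/3. Here |A + A| = 2|A| − 1 = 5, the minimum possible — so K = 5/3 is minimal, which holds iff A is an arithmetic progression.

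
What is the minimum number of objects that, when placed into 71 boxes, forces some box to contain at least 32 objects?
n = (32 − 1)·71 + 1 = 2202

By the generalised pigeonhole principle, to guarantee some box contains ≥ r objects we need more than (r − 1) · k objects total. Threshold: n = (r − 1) · k + 1. With r = 32 and k = 71: n = 31 · 71 + 1 = 2201 + 1 = 2202. For n = 2201 = 31 · 71, we can put exactly 31 objects in every box, avoiding 32 in any single one — so 2202 is tight.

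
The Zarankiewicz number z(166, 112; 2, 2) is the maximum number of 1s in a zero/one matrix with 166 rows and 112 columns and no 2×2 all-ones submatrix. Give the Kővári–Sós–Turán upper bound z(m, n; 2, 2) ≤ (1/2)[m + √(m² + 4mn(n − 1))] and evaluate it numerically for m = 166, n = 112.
z(166, 112; 2, 2) ≤ (1/2)[166 + √(166² + 4·166·112·111)] = (1/2)[166 + √8282404] = 1521.9583

Kővári–Sós–Turán: let r_1, ..., r_166 be the row sums and z = Σ r_i the total number of 1s. Each pair of columns can share at most one row with both entries 1 (else a 2×2 all-ones block appears), so Σ_i C(r_i, 2) ≤ C(112, 2) = 6216. By convexity Σ_i C(r_i, 2) ≥ 166·C(z/166, 2) = z(z − 166)/(2·166), giving z² − 166z − 166·112·111 ≤ 0 and hence z ≤ (1/2)[166 + √(27556 + 4·2063712)] = (1/2)[166 + √8282404] ≈ (1/2)(166 + 2877.9166) = 1521.9583.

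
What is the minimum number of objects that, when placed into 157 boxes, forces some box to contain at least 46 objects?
n = (46 − 1)·157 + 1 = 7066

By the generalised pigeonhole principle, to guarantee some box contains ≥ r objects we need more than (r − 1) · k objects total. Threshold: n = (r − 1) · k + 1. With r = 46 and k = 157: n = 45 · 157 + 1 = 7065 + 1 = 7066. For n = 7065 = 45 · 157, we can put exactly 45 objects in every box, avoiding 46 in any single one — so 7066 is tight.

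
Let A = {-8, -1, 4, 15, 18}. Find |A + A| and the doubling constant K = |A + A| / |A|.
K = |A + A| / |A| = 15/5 = 3

Enumerate A + A = {a + b : a, b ∈ A}. With |A| = 5, there are |A|^2 = 25 ordered sum pairs; collecting distinct values, A + A = {-16, -9, -4, -2, 3, 7, 8, 10, 14, 17, 19, 22, 30, 33, 36}, so |A + A| = 15. Thus K = 15/5 = 3. For comparison, the minimum possible |A + A| over all 5-element sets is 2·5 − 1 = 9 (so min K = 9/5), attained only by arithmetic progressions.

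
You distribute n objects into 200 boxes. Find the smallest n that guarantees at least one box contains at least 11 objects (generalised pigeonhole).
n = (11 − 1)·200 + 1 = 2001

By the generalised pigeonhole principle, to guarantee some box contains ≥ r objects we need more than (r − 1) · k objects total. Threshold: n = (r − 1) · k + 1. With r = 11 and k = 200: n = 10 · 200 + 1 = 2000 + 1 = 2001. For n = 2000 = 10 · 200, we can put exactly 10 objects in every box, avoiding 11 in any single one — so 2001 is tight.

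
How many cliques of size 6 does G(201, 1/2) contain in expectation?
E[# K_6] = C(201, 6) · (1/2)^C(6, 2) = 84944276340 / 2^15 = 21236069085/8192 ≈ 2592293.589478

For each 6-subset S of vertices (there are C(201, 6) = 84944276340 such S), let X_S = 1 if S induces a K_6 (all C(6, 2) = 15 edges present). Then P(X_S = 1) = (1/2)^15 = 1/32768. By linearity of expectation, E[# K_6] = C(201, 6) · (1/2)^15 = 84944276340 / 32768 = 21236069085/8192 ≈ 2592293.589478.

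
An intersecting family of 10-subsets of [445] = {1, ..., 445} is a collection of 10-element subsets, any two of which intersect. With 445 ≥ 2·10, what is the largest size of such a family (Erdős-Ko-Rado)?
max |F| = C(444, 9) = 1703114144259115588

Erdős-Ko-Rado (1961): when n ≥ 2k, max |F| = C(n−1, k−1). The bound is attained by the star {A : i ∈ A} for any fixed i ∈ [n]. Here C(445−1, 10−1) = C(444, 9) = 1703114144259115588.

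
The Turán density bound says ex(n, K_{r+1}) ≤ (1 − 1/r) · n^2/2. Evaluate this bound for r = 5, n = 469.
Turán density bound = (4/5) · 469^2/2 = 439922/5 ≈ 87984.4

Turán's theorem: ex(n, K_{r+1}) is achieved by the complete r-partite Turán graph T(n, r) with parts as balanced as possible, and is at most (1 − 1/r) · n^2/2. For r = 5, n = 469: the density bound is (4/5) · 219961/2 = 439922/5 ≈ 87984.4. The integer-valued extremum is e(T(469, 5)) = 87984, which is strictly less than the density bound 439922/5 since 5 ∤ 469 (the parts of T(469, 5) cannot all be equal).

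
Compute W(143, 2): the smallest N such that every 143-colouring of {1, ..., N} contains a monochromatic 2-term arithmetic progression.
W(143, 2) = 143 + 1 = 144

A 2-term AP is any pair of integers, so a monochromatic 2-AP exists iff some colour is used at least twice. With 143 colours, the colouring i ↦ i on {1, ..., 143} uses each colour once, avoiding any monochromatic pair, so W(143, 2) > 143. For {1, ..., 144}, pigeonhole forces two integers of the same colour, which form a monochromatic 2-AP. Hence W(143, 2) = 144.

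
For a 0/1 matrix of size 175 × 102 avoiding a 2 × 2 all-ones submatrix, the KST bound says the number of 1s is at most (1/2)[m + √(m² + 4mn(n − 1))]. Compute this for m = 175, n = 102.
z(175, 102; 2, 2) ≤ (1/2)[175 + √(175² + 4·175·102·101)] = (1/2)[175 + √7242025] = 1433.0505

Kővári–Sós–Turán: let r_1, ..., r_175 be the row sums and z = Σ r_i the total number of 1s. Each pair of columns can share at most one row with both entries 1 (else a 2×2 all-ones block appears), so Σ_i C(r_i, 2) ≤ C(102, 2) = 5151. By convexity Σ_i C(r_i, 2) ≥ 175·C(z/175, 2) = z(z − 175)/(2·175), giving z² − 175z − 175·102·101 ≤ 0 and hence z ≤ (1/2)[175 + √(30625 + 4·1802850)] = (1/2)[175 + √7242025] ≈ (1/2)(175 + 2691.1011) = 1433.0505.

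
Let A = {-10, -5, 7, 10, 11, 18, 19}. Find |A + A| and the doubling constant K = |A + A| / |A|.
K = |A + A| / |A| = 26/7

Enumerate A + A = {a + b : a, b ∈ A}. With |A| = 7, there are |A|^2 = 49 ordered sum pairs; collecting distinct values, A + A = {-20, -15, -10, -3, 0, 1, 2, 5, 6, 8, 9, 13, 14, 17, 18, 20, 21, 22, 25, 26, 28, 29, 30, 36, 37, 38}, so |A + A| = 26. Thus K = 26/7. For comparison, the minimum possible |A + A| over all 7-element sets is 2·7 − 1 = 13 (so min K = 13/7), attained only by arithmetic progressions.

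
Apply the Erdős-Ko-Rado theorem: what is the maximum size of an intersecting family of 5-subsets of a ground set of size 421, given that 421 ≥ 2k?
max |F| = C(420, 4) = 1278098745

The Erdős-Ko-Rado theorem states: for n ≥ 2k, an intersecting family of k-subsets of an n-element set has size at most C(n − 1, k − 1), with equality for 'star' families {A ⊆ [n] : |A| = k, i ∈ A} (fix an element i). For n = 421, k = 5: C(420, 4) = 1278098745.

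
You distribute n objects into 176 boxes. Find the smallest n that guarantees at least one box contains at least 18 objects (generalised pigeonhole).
n = (18 − 1)·176 + 1 = 2993

By the generalised pigeonhole principle, to guarantee some box contains ≥ r objects we need more than (r − 1) · k objects total. Threshold: n = (r − 1) · k + 1. With r = 18 and k = 176: n = 17 · 176 + 1 = 2992 + 1 = 2993. For n = 2992 = 17 · 176, we can put exactly 17 objects in every box, avoiding 18 in any single one — so 2993 is tight.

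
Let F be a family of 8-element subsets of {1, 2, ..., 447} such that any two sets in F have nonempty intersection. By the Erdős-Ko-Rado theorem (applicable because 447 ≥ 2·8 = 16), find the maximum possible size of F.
max |F| = C(446, 7) = 664300477921080

Erdős-Ko-Rado (1961): when n ≥ 2k, max |F| = C(n−1, k−1). The bound is attained by the star {A : i ∈ A} for any fixed i ∈ [n]. Here C(447−1, 8−1) = C(446, 7) = 664300477921080.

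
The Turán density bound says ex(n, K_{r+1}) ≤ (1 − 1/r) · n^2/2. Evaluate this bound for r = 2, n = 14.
Turán density bound = (1/2) · 14^2/2 = 49

Turán's theorem: ex(n, K_{r+1}) is achieved by the complete r-partite Turán graph T(n, r) with parts as balanced as possible, and is at most (1 − 1/r) · n^2/2. For r = 2, n = 14: the density bound is (1/2) · 196/2 = 49. Since 2 ∣ 14, the Turán graph T(14, 2) has parts of equal size 7, and its edge count e(T(14, 2)) = 49 attains the density bound exactly.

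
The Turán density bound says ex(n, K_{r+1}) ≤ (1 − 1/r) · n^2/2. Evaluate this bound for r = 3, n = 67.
Turán density bound = (2/3) · 67^2/2 = 4489/3 ≈ 1496.3333

Turán's theorem: ex(n, K_{r+1}) is achieved by the complete r-partite Turán graph T(n, r) with parts as balanced as possible, and is at most (1 − 1/r) · n^2/2. For r = 3, n = 67: the density bound is (2/3) · 4489/2 = 4489/3 ≈ 1496.3333. The integer-valued extremum is e(T(67, 3)) = 1496, which is strictly less than the density bound 4489/3 since 3 ∤ 67 (the parts of T(67, 3) cannot all be equal).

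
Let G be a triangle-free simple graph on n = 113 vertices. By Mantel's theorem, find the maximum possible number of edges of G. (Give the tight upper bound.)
ex(113, K_3) = ⌊113^2/4⌋ = 3192

Mantel (1907): a triangle-free graph on n vertices has at most ⌊n^2/4⌋ edges, with equality for the complete bipartite graph K_{⌊n/2⌋, ⌈n/2⌉}. For n = 113: ⌊113^2/4⌋ = ⌊12769/4⌋ = 3192. The extremal graph is K_{56, 57}, which has 56·57 = 3192 edges.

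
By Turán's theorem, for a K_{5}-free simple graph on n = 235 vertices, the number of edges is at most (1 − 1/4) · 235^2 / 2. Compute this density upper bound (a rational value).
Turán density bound = (3/4) · 235^2/2 = 165675/8 ≈ 20709.375

Turán's theorem: ex(n, K_{r+1}) is achieved by the complete r-partite Turán graph T(n, r) with parts as balanced as possible, and is at most (1 − 1/r) · n^2/2. For r = 4, n = 235: the density bound is (3/4) · 55225/2 = 165675/8 ≈ 20709.375. The integer-valued extremum is e(T(235, 4)) = 20709, which is strictly less than the density bound 165675/8 since 4 ∤ 235 (the parts of T(235, 4) cannot all be equal).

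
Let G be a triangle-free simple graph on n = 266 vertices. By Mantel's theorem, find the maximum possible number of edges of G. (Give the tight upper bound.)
ex(266, K_3) = ⌊266^2/4⌋ = 17689

Mantel (1907): a triangle-free graph on n vertices has at most ⌊n^2/4⌋ edges, with equality for the complete bipartite graph K_{⌊n/2⌋, ⌈n/2⌉}. For n = 266: ⌊266^2/4⌋ = ⌊70756/4⌋ = 17689. The extremal graph is K_{133, 133}, which has 133·133 = 17689 edges.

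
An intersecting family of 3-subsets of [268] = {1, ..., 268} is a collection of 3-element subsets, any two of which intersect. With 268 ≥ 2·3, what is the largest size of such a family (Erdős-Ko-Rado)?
max |F| = C(267, 2) = 35511

The Erdős-Ko-Rado theorem states: for n ≥ 2k, an intersecting family of k-subsets of an n-element set has size at most C(n − 1, k − 1), with equality for 'star' families {A ⊆ [n] : |A| = k, i ∈ A} (fix an element i). For n = 268, k = 3: C(267, 2) = 35511.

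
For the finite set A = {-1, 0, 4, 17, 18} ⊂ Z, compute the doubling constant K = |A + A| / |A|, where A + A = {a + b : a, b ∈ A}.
K = |A + A| / |A| = 14/5

Enumerate A + A = {a + b : a, b ∈ A}. With |A| = 5, there are |A|^2 = 25 ordered sum pairs; collecting distinct values, A + A = {-2, -1, 0, 3, 4, 8, 16, 17, 18, 21, 22, 34, 35, 36}, so |A + A| = 14. Thus K = 14/5. For comparison, the minimum possible |A + A| over all 5-element sets is 2·5 − 1 = 9 (so min K = 9/5), attained only by arithmetic progressions.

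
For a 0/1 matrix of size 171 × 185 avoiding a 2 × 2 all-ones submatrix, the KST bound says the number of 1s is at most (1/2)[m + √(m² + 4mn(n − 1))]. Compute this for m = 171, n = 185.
z(171, 185; 2, 2) ≤ (1/2)[171 + √(171² + 4·171·185·184)] = (1/2)[171 + √23312601] = 2499.6562

Kővári–Sós–Turán: let r_1, ..., r_171 be the row sums and z = Σ r_i the total number of 1s. Each pair of columns can share at most one row with both entries 1 (else a 2×2 all-ones block appears), so Σ_i C(r_i, 2) ≤ C(185, 2) = 17020. By convexity Σ_i C(r_i, 2) ≥ 171·C(z/171, 2) = z(z − 171)/(2·171), giving z² − 171z − 171·185·184 ≤ 0 and hence z ≤ (1/2)[171 + √(29241 + 4·5820840)] = (1/2)[171 + √23312601] ≈ (1/2)(171 + 4828.3124) = 2499.6562.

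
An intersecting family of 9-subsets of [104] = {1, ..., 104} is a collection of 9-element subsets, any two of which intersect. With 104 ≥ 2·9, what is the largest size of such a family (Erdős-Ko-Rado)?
max |F| = C(103, 8) = 237762021420

Erdős-Ko-Rado (1961): when n ≥ 2k, max |F| = C(n−1, k−1). The bound is attained by the star {A : i ∈ A} for any fixed i ∈ [n]. Here C(104−1, 9−1) = C(103, 8) = 237762021420.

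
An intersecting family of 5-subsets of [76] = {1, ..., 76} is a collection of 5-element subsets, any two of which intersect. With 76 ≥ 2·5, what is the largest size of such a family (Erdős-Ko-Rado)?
max |F| = C(75, 4) = 1215450

Erdős-Ko-Rado (1961): when n ≥ 2k, max |F| = C(n−1, k−1). The bound is attained by the star {A : i ∈ A} for any fixed i ∈ [n]. Here C(76−1, 5−1) = C(75, 4) = 1215450.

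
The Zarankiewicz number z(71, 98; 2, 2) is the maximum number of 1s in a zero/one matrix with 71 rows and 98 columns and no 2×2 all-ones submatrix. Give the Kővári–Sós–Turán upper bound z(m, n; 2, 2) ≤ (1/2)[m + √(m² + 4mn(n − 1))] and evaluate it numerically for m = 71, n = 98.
z(71, 98; 2, 2) ≤ (1/2)[71 + √(71² + 4·71·98·97)] = (1/2)[71 + √2704745] = 857.8054

Kővári–Sós–Turán: let r_1, ..., r_71 be the row sums and z = Σ r_i the total number of 1s. Each pair of columns can share at most one row with both entries 1 (else a 2×2 all-ones block appears), so Σ_i C(r_i, 2) ≤ C(98, 2) = 4753. By convexity Σ_i C(r_i, 2) ≥ 71·C(z/71, 2) = z(z − 71)/(2·71), giving z² − 71z − 71·98·97 ≤ 0 and hence z ≤ (1/2)[71 + √(5041 + 4·674926)] = (1/2)[71 + √2704745] ≈ (1/2)(71 + 1644.6109) = 857.8054.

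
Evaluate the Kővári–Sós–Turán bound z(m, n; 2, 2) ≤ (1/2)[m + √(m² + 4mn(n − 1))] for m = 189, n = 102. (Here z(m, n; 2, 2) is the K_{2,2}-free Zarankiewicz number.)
z(189, 102; 2, 2) ≤ (1/2)[189 + √(189² + 4·189·102·101)] = (1/2)[189 + √7824033] = 1493.0736

Kővári–Sós–Turán: let r_1, ..., r_189 be the row sums and z = Σ r_i the total number of 1s. Each pair of columns can share at most one row with both entries 1 (else a 2×2 all-ones block appears), so Σ_i C(r_i, 2) ≤ C(102, 2) = 5151. By convexity Σ_i C(r_i, 2) ≥ 189·C(z/189, 2) = z(z − 189)/(2·189), giving z² − 189z − 189·102·101 ≤ 0 and hence z ≤ (1/2)[189 + √(35721 + 4·1947078)] = (1/2)[189 + √7824033] ≈ (1/2)(189 + 2797.1473) = 1493.0736.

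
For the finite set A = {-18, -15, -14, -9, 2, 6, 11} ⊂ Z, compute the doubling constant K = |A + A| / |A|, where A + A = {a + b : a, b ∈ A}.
K = |A + A| / |A| = 25/7

Enumerate A + A = {a + b : a, b ∈ A}. With |A| = 7, there are |A|^2 = 49 ordered sum pairs; collecting distinct values, A + A = {-36, -33, -32, -30, -29, -28, -27, -24, -23, -18, -16, -13, -12, -9, -8, -7, -4, -3, 2, 4, 8, 12, 13, 17, 22}, so |A + A| = 25. Thus K = 25/7. For comparison, the minimum possible |A + A| over all 7-element sets is 2·7 − 1 = 13 (so min K = 13/7), attained only by arithmetic progressions.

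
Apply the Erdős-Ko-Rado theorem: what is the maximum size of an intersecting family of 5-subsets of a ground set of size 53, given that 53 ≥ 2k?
max |F| = C(52, 4) = 270725

Erdős-Ko-Rado (1961): when n ≥ 2k, max |F| = C(n−1, k−1). The bound is attained by the star {A : i ∈ A} for any fixed i ∈ [n]. Here C(53−1, 5−1) = C(52, 4) = 270725.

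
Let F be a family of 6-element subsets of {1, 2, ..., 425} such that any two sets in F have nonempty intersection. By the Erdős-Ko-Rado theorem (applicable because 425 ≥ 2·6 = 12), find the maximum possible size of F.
max |F| = C(424, 5) = 111524122584

The Erdős-Ko-Rado theorem states: for n ≥ 2k, an intersecting family of k-subsets of an n-element set has size at most C(n − 1, k − 1), with equality for 'star' families {A ⊆ [n] : |A| = k, i ∈ A} (fix an element i). For n = 425, k = 6: C(424, 5) = 111524122584.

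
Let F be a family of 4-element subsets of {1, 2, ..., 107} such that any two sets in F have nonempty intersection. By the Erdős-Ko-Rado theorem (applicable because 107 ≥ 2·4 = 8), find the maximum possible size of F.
max |F| = C(106, 3) = 192920

Erdős-Ko-Rado (1961): when n ≥ 2k, max |F| = C(n−1, k−1). The bound is attained by the star {A : i ∈ A} for any fixed i ∈ [n]. Here C(107−1, 4−1) = C(106, 3) = 192920.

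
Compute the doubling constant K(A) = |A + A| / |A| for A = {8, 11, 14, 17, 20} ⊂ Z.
K = |A + A| / |A| = 9/5

Enumerate A + A = {a + b : a, b ∈ A}. With |A| = 5, there are |A|^2 = 25 ordered sum pairs; collecting distinct values, A + A = {16, 19, 22, 25, 28, 31, 34, 37, 40}, so |A + A| = 9. Thus K = 9/5. Here |A + A| = 2|A| − 1 = 9, the minimum possible — so K = 9/5 is minimal, which holds iff A is an arithmetic progression.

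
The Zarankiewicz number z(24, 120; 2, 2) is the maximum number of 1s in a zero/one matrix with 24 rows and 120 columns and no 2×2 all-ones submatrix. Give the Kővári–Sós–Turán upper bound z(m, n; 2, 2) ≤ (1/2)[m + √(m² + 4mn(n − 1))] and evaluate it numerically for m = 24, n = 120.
z(24, 120; 2, 2) ≤ (1/2)[24 + √(24² + 4·24·120·119)] = (1/2)[24 + √1371456] = 597.5459

Kővári–Sós–Turán: let r_1, ..., r_24 be the row sums and z = Σ r_i the total number of 1s. Each pair of columns can share at most one row with both entries 1 (else a 2×2 all-ones block appears), so Σ_i C(r_i, 2) ≤ C(120, 2) = 7140. By convexity Σ_i C(r_i, 2) ≥ 24·C(z/24, 2) = z(z − 24)/(2·24), giving z² − 24z − 24·120·119 ≤ 0 and hence z ≤ (1/2)[24 + √(576 + 4·342720)] = (1/2)[24 + √1371456] ≈ (1/2)(24 + 1171.0918) = 597.5459.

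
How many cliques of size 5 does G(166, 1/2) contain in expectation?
E[# K_5] = C(166, 5) · (1/2)^C(5, 2) = 988455798 / 2^10 = 494227899/512 ≈ 965288.865234

For each 5-subset S of vertices (there are C(166, 5) = 988455798 such S), let X_S = 1 if S induces a K_5 (all C(5, 2) = 10 edges present). Then P(X_S = 1) = (1/2)^10 = 1/1024. By linearity of expectation, E[# K_5] = C(166, 5) · (1/2)^10 = 988455798 / 1024 = 494227899/512 ≈ 965288.865234.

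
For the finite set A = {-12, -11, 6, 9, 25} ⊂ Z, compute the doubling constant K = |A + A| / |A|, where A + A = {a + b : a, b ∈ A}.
K = |A + A| / |A| = 15/5 = 3

Enumerate A + A = {a + b : a, b ∈ A}. With |A| = 5, there are |A|^2 = 25 ordered sum pairs; collecting distinct values, A + A = {-24, -23, -22, -6, -5, -3, -2, 12, 13, 14, 15, 18, 31, 34, 50}, so |A + A| = 15. Thus K = 15/5 = 3. For comparison, the minimum possible |A + A| over all 5-element sets is 2·5 − 1 = 9 (so min K = 9/5), attained only by arithmetic progressions.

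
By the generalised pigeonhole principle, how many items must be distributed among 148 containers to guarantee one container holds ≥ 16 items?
n = (16 − 1)·148 + 1 = 2221

By the generalised pigeonhole principle, to guarantee some box contains ≥ r objects we need more than (r − 1) · k objects total. Threshold: n = (r − 1) · k + 1. With r = 16 and k = 148: n = 15 · 148 + 1 = 2220 + 1 = 2221. For n = 2220 = 15 · 148, we can put exactly 15 objects in every box, avoiding 16 in any single one — so 2221 is tight.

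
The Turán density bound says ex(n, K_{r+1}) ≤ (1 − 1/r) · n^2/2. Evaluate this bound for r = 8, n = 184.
Turán density bound = (7/8) · 184^2/2 = 14812

Turán's theorem: ex(n, K_{r+1}) is achieved by the complete r-partite Turán graph T(n, r) with parts as balanced as possible, and is at most (1 − 1/r) · n^2/2. For r = 8, n = 184: the density bound is (7/8) · 33856/2 = 14812. Since 8 ∣ 184, the Turán graph T(184, 8) has parts of equal size 23, and its edge count e(T(184, 8)) = 14812 attains the density bound exactly.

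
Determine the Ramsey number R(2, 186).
R(2, 186) = 186

R(2, k) = k for all k ≥ 2: in a 2-colouring of K_k, either some edge is red (a red K_2) or all edges are blue (a blue K_k). And K_{185} coloured all-blue has no blue K_186, so R(2, 186) > 185. Hence R(2, 186) = 186.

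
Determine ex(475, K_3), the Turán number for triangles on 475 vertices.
ex(475, K_3) = ⌊475^2/4⌋ = 56406

Mantel (1907): a triangle-free graph on n vertices has at most ⌊n^2/4⌋ edges, with equality for the complete bipartite graph K_{⌊n/2⌋, ⌈n/2⌉}. For n = 475: ⌊475^2/4⌋ = ⌊225625/4⌋ = 56406. The extremal graph is K_{237, 238}, which has 237·238 = 56406 edges.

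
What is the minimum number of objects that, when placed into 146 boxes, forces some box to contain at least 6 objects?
n = (6 − 1)·146 + 1 = 731

By the generalised pigeonhole principle, to guarantee some box contains ≥ r objects we need more than (r − 1) · k objects total. Threshold: n = (r − 1) · k + 1. With r = 6 and k = 146: n = 5 · 146 + 1 = 730 + 1 = 731. For n = 730 = 5 · 146, we can put exactly 5 objects in every box, avoiding 6 in any single one — so 731 is tight.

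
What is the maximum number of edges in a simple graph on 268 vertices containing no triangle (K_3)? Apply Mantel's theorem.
ex(268, K_3) = ⌊268^2/4⌋ = 17956

Mantel (1907): a triangle-free graph on n vertices has at most ⌊n^2/4⌋ edges, with equality for the complete bipartite graph K_{⌊n/2⌋, ⌈n/2⌉}. For n = 268: ⌊268^2/4⌋ = ⌊71824/4⌋ = 17956. The extremal graph is K_{134, 134}, which has 134·134 = 17956 edges.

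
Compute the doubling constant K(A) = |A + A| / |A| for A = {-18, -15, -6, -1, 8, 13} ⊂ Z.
K = |A + A| / |A| = 18/6 = 3

Enumerate A + A = {a + b : a, b ∈ A}. With |A| = 6, there are |A|^2 = 36 ordered sum pairs; collecting distinct values, A + A = {-36, -33, -30, -24, -21, -19, -16, -12, -10, -7, -5, -2, 2, 7, 12, 16, 21, 26}, so |A + A| = 18. Thus K = 18/6 = 3. For comparison, the minimum possible |A + A| over all 6-element sets is 2·6 − 1 = 11 (so min K = 11/6), attained only by arithmetic progressions.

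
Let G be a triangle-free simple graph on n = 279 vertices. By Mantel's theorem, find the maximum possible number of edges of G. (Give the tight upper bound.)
ex(279, K_3) = ⌊279^2/4⌋ = 19460

Mantel (1907): a triangle-free graph on n vertices has at most ⌊n^2/4⌋ edges, with equality for the complete bipartite graph K_{⌊n/2⌋, ⌈n/2⌉}. For n = 279: ⌊279^2/4⌋ = ⌊77841/4⌋ = 19460. The extremal graph is K_{139, 140}, which has 139·140 = 19460 edges.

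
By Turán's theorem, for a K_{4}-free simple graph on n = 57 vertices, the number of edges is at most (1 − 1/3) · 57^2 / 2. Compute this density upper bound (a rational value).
Turán density bound = (2/3) · 57^2/2 = 1083

Turán's theorem: ex(n, K_{r+1}) is achieved by the complete r-partite Turán graph T(n, r) with parts as balanced as possible, and is at most (1 − 1/r) · n^2/2. For r = 3, n = 57: the density bound is (2/3) · 3249/2 = 1083. Since 3 ∣ 57, the Turán graph T(57, 3) has parts of equal size 19, and its edge count e(T(57, 3)) = 1083 attains the density bound exactly.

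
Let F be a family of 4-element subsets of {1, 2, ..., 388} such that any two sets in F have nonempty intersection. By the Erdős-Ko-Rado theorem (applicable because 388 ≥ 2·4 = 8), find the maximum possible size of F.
max |F| = C(387, 3) = 9585345

Erdős-Ko-Rado (1961): when n ≥ 2k, max |F| = C(n−1, k−1). The bound is attained by the star {A : i ∈ A} for any fixed i ∈ [n]. Here C(388−1, 4−1) = C(387, 3) = 9585345.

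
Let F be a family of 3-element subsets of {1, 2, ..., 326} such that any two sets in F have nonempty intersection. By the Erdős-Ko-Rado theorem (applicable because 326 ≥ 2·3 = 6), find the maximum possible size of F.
max |F| = C(325, 2) = 52650

Erdős-Ko-Rado (1961): when n ≥ 2k, max |F| = C(n−1, k−1). The bound is attained by the star {A : i ∈ A} for any fixed i ∈ [n]. Here C(326−1, 3−1) = C(325, 2) = 52650.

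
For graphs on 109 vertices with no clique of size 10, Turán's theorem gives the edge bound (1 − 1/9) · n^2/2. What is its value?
Turán density bound = (8/9) · 109^2/2 = 47524/9 ≈ 5280.4444

Turán's theorem: ex(n, K_{r+1}) is achieved by the complete r-partite Turán graph T(n, r) with parts as balanced as possible, and is at most (1 − 1/r) · n^2/2. For r = 9, n = 109: the density bound is (8/9) · 11881/2 = 47524/9 ≈ 5280.4444. The integer-valued extremum is e(T(109, 9)) = 5280, which is strictly less than the density bound 47524/9 since 9 ∤ 109 (the parts of T(109, 9) cannot all be equal).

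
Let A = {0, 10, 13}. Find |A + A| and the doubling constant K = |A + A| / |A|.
K = |A + A| / |A| = 6/3 = 2

Enumerate A + A = {a + b : a, b ∈ A}. With |A| = 3, there are |A|^2 = 9 ordered sum pairs; collecting distinct values, A + A = {0, 10, 13, 20, 23, 26}, so |A + A| = 6. Thus K = 6/3 = 2. For comparison, the minimum possible |A + A| over all 3-element sets is 2·3 − 1 = 5 (so min K = 5/3), attained only by arithmetic progressions.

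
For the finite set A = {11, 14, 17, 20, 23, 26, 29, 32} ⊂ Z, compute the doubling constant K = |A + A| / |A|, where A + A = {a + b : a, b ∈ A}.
K = |A + A| / |A| = 15/8

Enumerate A + A = {a + b : a, b ∈ A}. With |A| = 8, there are |A|^2 = 64 ordered sum pairs; collecting distinct values, A + A = {22, 25, 28, 31, 34, 37, 40, 43, 46, 49, 52, 55, 58, 61, 64}, so |A + A| = 15. Thus K = 15/8. Here |A + A| = 2|A| − 1 = 15, the minimum possible — so K = 15/8 is minimal, which holds iff A is an arithmetic progression.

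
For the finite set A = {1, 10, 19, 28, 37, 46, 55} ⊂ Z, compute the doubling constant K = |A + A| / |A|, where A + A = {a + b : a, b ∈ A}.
K = |A + A| / |A| = 13/7

Enumerate A + A = {a + b : a, b ∈ A}. With |A| = 7, there are |A|^2 = 49 ordered sum pairs; collecting distinct values, A + A = {2, 11, 20, 29, 38, 47, 56, 65, 74, 83, 92, 101, 110}, so |A + A| = 13. Thus K = 13/7. Here |A + A| = 2|A| − 1 = 13, the minimum possible — so K = 13/7 is minimal, which holds iff A is an arithmetic progression.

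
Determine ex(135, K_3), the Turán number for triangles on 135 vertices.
ex(135, K_3) = ⌊135^2/4⌋ = 4556

Mantel (1907): a triangle-free graph on n vertices has at most ⌊n^2/4⌋ edges, with equality for the complete bipartite graph K_{⌊n/2⌋, ⌈n/2⌉}. For n = 135: ⌊135^2/4⌋ = ⌊18225/4⌋ = 4556. The extremal graph is K_{67, 68}, which has 67·68 = 4556 edges.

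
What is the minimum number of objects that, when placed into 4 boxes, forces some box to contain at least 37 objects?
n = (37 − 1)·4 + 1 = 145

By the generalised pigeonhole principle, to guarantee some box contains ≥ r objects we need more than (r − 1) · k objects total. Threshold: n = (r − 1) · k + 1. With r = 37 and k = 4: n = 36 · 4 + 1 = 144 + 1 = 145. For n = 144 = 36 · 4, we can put exactly 36 objects in every box, avoiding 37 in any single one — so 145 is tight.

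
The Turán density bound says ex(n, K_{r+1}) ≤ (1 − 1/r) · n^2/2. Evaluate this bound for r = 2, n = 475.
Turán density bound = (1/2) · 475^2/2 = 225625/4 ≈ 56406.25

Turán's theorem: ex(n, K_{r+1}) is achieved by the complete r-partite Turán graph T(n, r) with parts as balanced as possible, and is at most (1 − 1/r) · n^2/2. For r = 2, n = 475: the density bound is (1/2) · 225625/2 = 225625/4 ≈ 56406.25. The integer-valued extremum is e(T(475, 2)) = 56406, which is strictly less than the density bound 225625/4 since 2 ∤ 475 (the parts of T(475, 2) cannot all be equal).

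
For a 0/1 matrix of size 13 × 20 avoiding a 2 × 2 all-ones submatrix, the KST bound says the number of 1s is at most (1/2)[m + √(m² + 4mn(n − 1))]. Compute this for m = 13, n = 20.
z(13, 20; 2, 2) ≤ (1/2)[13 + √(13² + 4·13·20·19)] = (1/2)[13 + √19929] = 77.0851

Kővári–Sós–Turán: let r_1, ..., r_13 be the row sums and z = Σ r_i the total number of 1s. Each pair of columns can share at most one row with both entries 1 (else a 2×2 all-ones block appears), so Σ_i C(r_i, 2) ≤ C(20, 2) = 190. By convexity Σ_i C(r_i, 2) ≥ 13·C(z/13, 2) = z(z − 13)/(2·13), giving z² − 13z − 13·20·19 ≤ 0 and hence z ≤ (1/2)[13 + √(169 + 4·4940)] = (1/2)[13 + √19929] ≈ (1/2)(13 + 141.1701) = 77.0851.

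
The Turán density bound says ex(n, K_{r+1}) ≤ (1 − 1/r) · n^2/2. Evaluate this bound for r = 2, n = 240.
Turán density bound = (1/2) · 240^2/2 = 14400

Turán's theorem: ex(n, K_{r+1}) is achieved by the complete r-partite Turán graph T(n, r) with parts as balanced as possible, and is at most (1 − 1/r) · n^2/2. For r = 2, n = 240: the density bound is (1/2) · 57600/2 = 14400. Since 2 ∣ 240, the Turán graph T(240, 2) has parts of equal size 120, and its edge count e(T(240, 2)) = 14400 attains the density bound exactly.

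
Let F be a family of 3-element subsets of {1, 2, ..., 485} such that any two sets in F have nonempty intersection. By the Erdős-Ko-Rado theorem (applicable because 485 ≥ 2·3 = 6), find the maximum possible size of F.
max |F| = C(484, 2) = 116886

Erdős-Ko-Rado (1961): when n ≥ 2k, max |F| = C(n−1, k−1). The bound is attained by the star {A : i ∈ A} for any fixed i ∈ [n]. Here C(485−1, 3−1) = C(484, 2) = 116886.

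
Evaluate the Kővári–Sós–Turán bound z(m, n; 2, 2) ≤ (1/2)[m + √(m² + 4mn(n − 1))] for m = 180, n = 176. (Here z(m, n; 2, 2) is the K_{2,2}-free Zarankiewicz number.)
z(180, 176; 2, 2) ≤ (1/2)[180 + √(180² + 4·180·176·175)] = (1/2)[180 + √22208400] = 2446.2895

Kővári–Sós–Turán: let r_1, ..., r_180 be the row sums and z = Σ r_i the total number of 1s. Each pair of columns can share at most one row with both entries 1 (else a 2×2 all-ones block appears), so Σ_i C(r_i, 2) ≤ C(176, 2) = 15400. By convexity Σ_i C(r_i, 2) ≥ 180·C(z/180, 2) = z(z − 180)/(2·180), giving z² − 180z − 180·176·175 ≤ 0 and hence z ≤ (1/2)[180 + √(32400 + 4·5544000)] = (1/2)[180 + √22208400] ≈ (1/2)(180 + 4712.5789) = 2446.2895.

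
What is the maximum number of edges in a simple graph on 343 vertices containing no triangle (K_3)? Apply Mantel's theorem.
ex(343, K_3) = ⌊343^2/4⌋ = 29412

Mantel (1907): a triangle-free graph on n vertices has at most ⌊n^2/4⌋ edges, with equality for the complete bipartite graph K_{⌊n/2⌋, ⌈n/2⌉}. For n = 343: ⌊343^2/4⌋ = ⌊117649/4⌋ = 29412. The extremal graph is K_{171, 172}, which has 171·172 = 29412 edges.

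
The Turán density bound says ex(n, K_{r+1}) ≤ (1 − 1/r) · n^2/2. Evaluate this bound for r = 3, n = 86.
Turán density bound = (2/3) · 86^2/2 = 7396/3 ≈ 2465.3333

Turán's theorem: ex(n, K_{r+1}) is achieved by the complete r-partite Turán graph T(n, r) with parts as balanced as possible, and is at most (1 − 1/r) · n^2/2. For r = 3, n = 86: the density bound is (2/3) · 7396/2 = 7396/3 ≈ 2465.3333. The integer-valued extremum is e(T(86, 3)) = 2465, which is strictly less than the density bound 7396/3 since 3 ∤ 86 (the parts of T(86, 3) cannot all be equal).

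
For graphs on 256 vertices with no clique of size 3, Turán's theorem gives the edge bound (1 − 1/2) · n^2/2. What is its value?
Turán density bound = (1/2) · 256^2/2 = 16384

Turán's theorem: ex(n, K_{r+1}) is achieved by the complete r-partite Turán graph T(n, r) with parts as balanced as possible, and is at most (1 − 1/r) · n^2/2. For r = 2, n = 256: the density bound is (1/2) · 65536/2 = 16384. Since 2 ∣ 256, the Turán graph T(256, 2) has parts of equal size 128, and its edge count e(T(256, 2)) = 16384 attains the density bound exactly.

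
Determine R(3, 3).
R(3, 3) = 6

Lower bound: the 5-cycle C_5 (with the remaining edges as the complement) gives a 2-colouring of K_5 with no monochromatic triangle, so R(3, 3) > 5.
Upper bound: in K_6, any vertex has 5 incident edges, so by pigeonhole ≥3 are the same colour (say red). If any pair of those red neighbours has a red edge between them, we get a red triangle; otherwise the three neighbours span a blue triangle. So every 2-colouring of K_6 has a monochromatic triangle.
Hence R(3, 3) = 6.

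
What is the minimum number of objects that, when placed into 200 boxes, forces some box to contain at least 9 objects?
n = (9 − 1)·200 + 1 = 1601

By the generalised pigeonhole principle, to guarantee some box contains ≥ r objects we need more than (r − 1) · k objects total. Threshold: n = (r − 1) · k + 1. With r = 9 and k = 200: n = 8 · 200 + 1 = 1600 + 1 = 1601. For n = 1600 = 8 · 200, we can put exactly 8 objects in every box, avoiding 9 in any single one — so 1601 is tight.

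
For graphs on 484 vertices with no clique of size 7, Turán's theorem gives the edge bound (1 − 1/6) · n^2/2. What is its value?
Turán density bound = (5/6) · 484^2/2 = 292820/3 ≈ 97606.6667

Turán's theorem: ex(n, K_{r+1}) is achieved by the complete r-partite Turán graph T(n, r) with parts as balanced as possible, and is at most (1 − 1/r) · n^2/2. For r = 6, n = 484: the density bound is (5/6) · 234256/2 = 292820/3 ≈ 97606.6667. The integer-valued extremum is e(T(484, 6)) = 97606, which is strictly less than the density bound 292820/3 since 6 ∤ 484 (the parts of T(484, 6) cannot all be equal).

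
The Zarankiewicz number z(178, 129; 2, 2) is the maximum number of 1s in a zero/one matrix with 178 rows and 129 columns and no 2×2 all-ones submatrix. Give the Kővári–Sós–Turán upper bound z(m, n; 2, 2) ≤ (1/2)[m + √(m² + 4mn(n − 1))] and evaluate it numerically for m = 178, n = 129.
z(178, 129; 2, 2) ≤ (1/2)[178 + √(178² + 4·178·129·128)] = (1/2)[178 + √11788228] = 1805.6994

Kővári–Sós–Turán: let r_1, ..., r_178 be the row sums and z = Σ r_i the total number of 1s. Each pair of columns can share at most one row with both entries 1 (else a 2×2 all-ones block appears), so Σ_i C(r_i, 2) ≤ C(129, 2) = 8256. By convexity Σ_i C(r_i, 2) ≥ 178·C(z/178, 2) = z(z − 178)/(2·178), giving z² − 178z − 178·129·128 ≤ 0 and hence z ≤ (1/2)[178 + √(31684 + 4·2939136)] = (1/2)[178 + √11788228] ≈ (1/2)(178 + 3433.3989) = 1805.6994.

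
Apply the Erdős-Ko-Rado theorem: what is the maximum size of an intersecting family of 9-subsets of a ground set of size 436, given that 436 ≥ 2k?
max |F| = C(435, 8) = 29804160476774970

The Erdős-Ko-Rado theorem states: for n ≥ 2k, an intersecting family of k-subsets of an n-element set has size at most C(n − 1, k − 1), with equality for 'star' families {A ⊆ [n] : |A| = k, i ∈ A} (fix an element i). For n = 436, k = 9: C(435, 8) = 29804160476774970.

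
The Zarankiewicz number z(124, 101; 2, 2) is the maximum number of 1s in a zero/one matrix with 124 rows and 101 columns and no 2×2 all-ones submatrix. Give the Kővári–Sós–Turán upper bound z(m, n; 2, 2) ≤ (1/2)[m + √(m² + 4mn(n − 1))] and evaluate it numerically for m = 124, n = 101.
z(124, 101; 2, 2) ≤ (1/2)[124 + √(124² + 4·124·101·100)] = (1/2)[124 + √5024976] = 1182.8229

Kővári–Sós–Turán: let r_1, ..., r_124 be the row sums and z = Σ r_i the total number of 1s. Each pair of columns can share at most one row with both entries 1 (else a 2×2 all-ones block appears), so Σ_i C(r_i, 2) ≤ C(101, 2) = 5050. By convexity Σ_i C(r_i, 2) ≥ 124·C(z/124, 2) = z(z − 124)/(2·124), giving z² − 124z − 124·101·100 ≤ 0 and hence z ≤ (1/2)[124 + √(15376 + 4·1252400)] = (1/2)[124 + √5024976] ≈ (1/2)(124 + 2241.6458) = 1182.8229.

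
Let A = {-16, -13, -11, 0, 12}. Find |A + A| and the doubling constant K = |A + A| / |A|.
K = |A + A| / |A| = 15/5 = 3

Enumerate A + A = {a + b : a, b ∈ A}. With |A| = 5, there are |A|^2 = 25 ordered sum pairs; collecting distinct values, A + A = {-32, -29, -27, -26, -24, -22, -16, -13, -11, -4, -1, 0, 1, 12, 24}, so |A + A| = 15. Thus K = 15/5 = 3. For comparison, the minimum possible |A + A| over all 5-element sets is 2·5 − 1 = 9 (so min K = 9/5), attained only by arithmetic progressions.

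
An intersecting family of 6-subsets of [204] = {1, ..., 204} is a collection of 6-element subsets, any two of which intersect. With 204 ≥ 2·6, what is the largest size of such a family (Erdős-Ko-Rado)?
max |F| = C(203, 5) = 2733664990

The Erdős-Ko-Rado theorem states: for n ≥ 2k, an intersecting family of k-subsets of an n-element set has size at most C(n − 1, k − 1), with equality for 'star' families {A ⊆ [n] : |A| = k, i ∈ A} (fix an element i). For n = 204, k = 6: C(203, 5) = 2733664990.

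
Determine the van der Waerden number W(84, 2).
W(84, 2) = 84 + 1 = 85

A 2-term AP is any pair of integers, so a monochromatic 2-AP exists iff some colour is used at least twice. With 84 colours, the colouring i ↦ i on {1, ..., 84} uses each colour once, avoiding any monochromatic pair, so W(84, 2) > 84. For {1, ..., 85}, pigeonhole forces two integers of the same colour, which form a monochromatic 2-AP. Hence W(84, 2) = 85.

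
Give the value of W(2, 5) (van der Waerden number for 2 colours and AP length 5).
W(2, 5) = 178

This is a classical value, W(2, 5) = 178, established by combining an explicit 2-colouring of {1, ..., 177} with no monochromatic 5-AP (giving the lower bound W(2, 5) > 177) and a finite case analysis / exhaustive computer search showing every 2-colouring of {1, ..., 178} has such an AP.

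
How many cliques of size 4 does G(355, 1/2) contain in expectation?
E[# K_4] = C(355, 4) · (1/2)^C(4, 2) = 650635480 / 2^6 = 81329435/8 = 10166179.375

For each 4-subset S of vertices (there are C(355, 4) = 650635480 such S), let X_S = 1 if S induces a K_4 (all C(4, 2) = 6 edges present). Then P(X_S = 1) = (1/2)^6 = 1/64. By linearity of expectation, E[# K_4] = C(355, 4) · (1/2)^6 = 650635480 / 64 = 81329435/8 = 10166179.375.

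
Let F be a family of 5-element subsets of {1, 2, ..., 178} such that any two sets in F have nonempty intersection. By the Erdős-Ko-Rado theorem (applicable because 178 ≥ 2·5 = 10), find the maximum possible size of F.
max |F| = C(177, 4) = 39524100

The Erdős-Ko-Rado theorem states: for n ≥ 2k, an intersecting family of k-subsets of an n-element set has size at most C(n − 1, k − 1), with equality for 'star' families {A ⊆ [n] : |A| = k, i ∈ A} (fix an element i). For n = 178, k = 5: C(177, 4) = 39524100.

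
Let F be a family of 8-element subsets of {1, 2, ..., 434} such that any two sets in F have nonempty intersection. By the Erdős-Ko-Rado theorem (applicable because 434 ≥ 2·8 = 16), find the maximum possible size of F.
max |F| = C(433, 7) = 539281806179688

Erdős-Ko-Rado (1961): when n ≥ 2k, max |F| = C(n−1, k−1). The bound is attained by the star {A : i ∈ A} for any fixed i ∈ [n]. Here C(434−1, 8−1) = C(433, 7) = 539281806179688.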